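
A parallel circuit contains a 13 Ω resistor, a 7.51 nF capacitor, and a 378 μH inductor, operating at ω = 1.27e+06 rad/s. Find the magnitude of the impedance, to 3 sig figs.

X_L = ωL = 480 Ω
X_C = 1/(ωC) = 105 Ω
Parallel: admittances add. Y = 1/R + 1/(jωL) + jωC
Y = (0.0769 + j0.00745) S
|Y| = 0.0773 S → |Z| = 1/|Y| = 12.9 Ω, ∠Z = −∠Y = -5.54°

12.9 Ω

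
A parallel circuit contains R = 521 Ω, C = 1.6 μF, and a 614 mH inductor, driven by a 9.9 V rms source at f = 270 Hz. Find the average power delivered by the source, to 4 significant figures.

ω = 2πf = 1696 rad/s
X_L = ωL = 1042 Ω
X_C = 1/(ωC) = 368.4 Ω
Parallel: admittances add. Y = 1/R + 1/(jωL) + jωC
Y = (0.001919 + j0.001754) S
|Y| = 0.002600 S → |Z| = 1/|Y| = 384.6 Ω, ∠Z = −∠Y = -42.43°
I = V/|Z| = 25.74 mA
P = VI cos φ = 9.9 × 0.02574 × cos(-42.43°) = 188.1 mW

188.1 mW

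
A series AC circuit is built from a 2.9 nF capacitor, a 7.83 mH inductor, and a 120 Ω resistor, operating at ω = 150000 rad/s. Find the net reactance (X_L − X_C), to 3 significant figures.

-1120 Ω

X_L = ωL = 1170 Ω
X_C = 1/(ωC) = 2300 Ω
X = 1170 − 2300 = -1120 Ω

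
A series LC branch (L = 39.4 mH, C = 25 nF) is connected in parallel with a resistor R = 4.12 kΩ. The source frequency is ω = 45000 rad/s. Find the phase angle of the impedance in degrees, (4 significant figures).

X_L = ωL = 1773 Ω
X_C = 1/(ωC) = 888.9 Ω
Branch 1: Z₁ = R = 4120 Ω
Branch 2 (series LC): Z₂ = j(X_L − X_C) = j884.1 Ω
Parallel: Z = Z₁Z₂/(Z₁+Z₂), |Z| = 864.4 Ω, ∠Z = 77.89°

77.89°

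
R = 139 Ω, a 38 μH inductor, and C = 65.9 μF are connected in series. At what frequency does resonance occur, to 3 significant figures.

ω₀ = 1/√(LC) = 1/√(3.8e-05 × 6.59e-05) = 19980 rad/s
f₀ = ω₀/(2π) = 3.18 kHz

3.18 kHz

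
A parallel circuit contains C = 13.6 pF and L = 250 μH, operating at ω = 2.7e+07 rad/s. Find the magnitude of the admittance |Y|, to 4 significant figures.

X_L = ωL = 6750 Ω
X_C = 1/(ωC) = 2723 Ω
Parallel: admittances add. Y = 1/(jωL) + jωC
Y = (0 + j0.0002191) S
|Y| = 0.0002191 S → |Z| = 1/|Y| = 4565 Ω, ∠Z = −∠Y = -90.00°

219.1 μS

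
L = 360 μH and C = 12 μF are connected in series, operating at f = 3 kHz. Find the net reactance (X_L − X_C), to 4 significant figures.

ω = 2πf = 18850 rad/s
X_L = ωL = 6.786 Ω
X_C = 1/(ωC) = 4.421 Ω
X = 6.786 − 4.421 = 2.365 Ω

2.365 Ω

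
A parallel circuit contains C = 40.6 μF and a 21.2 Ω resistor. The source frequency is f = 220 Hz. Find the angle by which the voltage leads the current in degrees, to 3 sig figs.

ω = 2πf = 1382 rad/s
X_C = 1/(ωC) = 17.8 Ω
Parallel: admittances add. Y = 1/R + jωC
Y = (0.0472 + j0.0561) S
|Y| = 0.0733 S → |Z| = 1/|Y| = 13.6 Ω, ∠Z = −∠Y = -50.0°

-50.0°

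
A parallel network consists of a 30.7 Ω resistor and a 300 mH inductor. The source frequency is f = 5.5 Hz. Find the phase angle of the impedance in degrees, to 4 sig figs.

71.34°

ω = 2πf = 34.56 rad/s
X_L = ωL = 10.37 Ω
Parallel: admittances add. Y = 1/R + 1/(jωL)
Y = (0.03257 − j0.09646) S
|Y| = 0.1018 S → |Z| = 1/|Y| = 9.822 Ω, ∠Z = −∠Y = 71.34°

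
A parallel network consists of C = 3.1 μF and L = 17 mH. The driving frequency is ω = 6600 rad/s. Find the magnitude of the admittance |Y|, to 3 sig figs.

X_L = ωL = 112 Ω
X_C = 1/(ωC) = 48.9 Ω
Parallel: admittances add. Y = 1/(jωL) + jωC
Y = (0 + j0.0115) S
|Y| = 0.0115 S → |Z| = 1/|Y| = 86.6 Ω, ∠Z = −∠Y = -90.0°

11.5 mS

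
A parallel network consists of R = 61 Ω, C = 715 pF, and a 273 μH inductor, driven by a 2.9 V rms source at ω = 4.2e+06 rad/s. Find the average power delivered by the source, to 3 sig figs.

138 mW

X_L = ωL = 1150 Ω
X_C = 1/(ωC) = 333 Ω
Parallel: admittances add. Y = 1/R + 1/(jωL) + jωC
Y = (0.0164 + j0.00213) S
|Y| = 0.0165 S → |Z| = 1/|Y| = 60.5 Ω, ∠Z = −∠Y = -7.41°
I = V/|Z| = 47.9 mA
P = VI cos φ = 2.9 × 0.0479 × cos(-7.41°) = 138 mW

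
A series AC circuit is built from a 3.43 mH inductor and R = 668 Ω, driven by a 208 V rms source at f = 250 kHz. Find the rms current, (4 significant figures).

ω = 2πf = 1.571e+06 rad/s
X_L = ωL = 5388 Ω
Z = 668.0 + j5388 Ω
|Z| = √(668.0² + 5388²) = 5429 Ω
I = V/|Z| = 208/5429 = 38.31 mA

38.31 mA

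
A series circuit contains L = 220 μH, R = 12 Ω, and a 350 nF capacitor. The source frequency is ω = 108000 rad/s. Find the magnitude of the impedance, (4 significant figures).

X_L = ωL = 23.76 Ω
X_C = 1/(ωC) = 26.46 Ω
Net reactance X = X_L − X_C = -2.695 Ω
Z = 12.00 − j2.695 Ω
|Z| = √(12.00² + 2.695²) = 12.30 Ω

12.30 Ω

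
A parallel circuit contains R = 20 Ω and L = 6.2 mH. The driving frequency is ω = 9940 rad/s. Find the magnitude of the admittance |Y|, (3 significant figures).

52.6 mS

X_L = ωL = 61.6 Ω
Parallel: admittances add. Y = 1/R + 1/(jωL)
Y = (0.0500 − j0.0162) S
|Y| = 0.0526 S → |Z| = 1/|Y| = 19.0 Ω, ∠Z = −∠Y = 18.0°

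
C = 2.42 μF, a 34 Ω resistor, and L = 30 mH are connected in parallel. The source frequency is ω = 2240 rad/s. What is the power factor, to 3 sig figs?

0.952

X_L = ωL = 67.2 Ω
X_C = 1/(ωC) = 184 Ω
Parallel: admittances add. Y = 1/R + 1/(jωL) + jωC
Y = (0.0294 − j0.00946) S
|Y| = 0.0309 S → |Z| = 1/|Y| = 32.4 Ω, ∠Z = −∠Y = 17.8°
cos φ = cos(17.8°) = 0.952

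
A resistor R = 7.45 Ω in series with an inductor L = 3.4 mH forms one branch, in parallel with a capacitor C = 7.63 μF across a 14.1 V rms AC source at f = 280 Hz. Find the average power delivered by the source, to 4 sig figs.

ω = 2πf = 1759 rad/s
X_L = ωL = 5.982 Ω
X_C = 1/(ωC) = 74.50 Ω
Branch 1 (R+jX_L): Z₁ = 7.450 + j5.982 Ω, |Z₁| = 9.554 Ω
Branch 2 (−jX_C): Z₂ = −j74.50 Ω
Parallel: Z = Z₁Z₂/(Z₁+Z₂), |Z| = 10.33 Ω, ∠Z = 32.56°
I = V/|Z| = 1.365 A
P = VI cos φ = 14.1 × 1.365 × cos(32.56°) = 16.23 W

16.23 W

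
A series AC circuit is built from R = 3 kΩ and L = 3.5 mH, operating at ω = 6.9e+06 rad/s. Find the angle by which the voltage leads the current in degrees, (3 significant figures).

82.9°

X_L = ωL = 24200 Ω
Z = 3000 + j24200 Ω
|Z| = √(3000² + 24200²) = 24300 Ω
∠Z = arctan(24200/3000) = 82.9°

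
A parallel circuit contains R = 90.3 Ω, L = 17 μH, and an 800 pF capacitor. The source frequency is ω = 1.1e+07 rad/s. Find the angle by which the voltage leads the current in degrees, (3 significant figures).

-17.3°

X_L = ωL = 187 Ω
X_C = 1/(ωC) = 114 Ω
Parallel: admittances add. Y = 1/R + 1/(jωL) + jωC
Y = (0.0111 + j0.00345) S
|Y| = 0.0116 S → |Z| = 1/|Y| = 86.2 Ω, ∠Z = −∠Y = -17.3°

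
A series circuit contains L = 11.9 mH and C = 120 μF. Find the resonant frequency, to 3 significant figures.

133 Hz

ω₀ = 1/√(LC) = 1/√(0.0119 × 0.00012) = 836.8 rad/s
f₀ = ω₀/(2π) = 133 Hz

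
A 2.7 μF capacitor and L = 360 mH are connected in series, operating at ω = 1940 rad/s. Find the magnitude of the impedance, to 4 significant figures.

X_L = ωL = 698.4 Ω
X_C = 1/(ωC) = 190.9 Ω
Net reactance X = X_L − X_C = 507.5 Ω
Z = j507.5 Ω
|Z| = √(0² + 507.5²) = 507.5 Ω

507.5 Ω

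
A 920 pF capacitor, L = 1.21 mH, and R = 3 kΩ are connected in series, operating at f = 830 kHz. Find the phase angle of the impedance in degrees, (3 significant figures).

63.8°

ω = 2πf = 5.215e+06 rad/s
X_L = ωL = 6310 Ω
X_C = 1/(ωC) = 208 Ω
Net reactance X = X_L − X_C = 6100 Ω
Z = 3000 + j6100 Ω
|Z| = √(3000² + 6100²) = 6800 Ω
∠Z = arctan(6100/3000) = 63.8°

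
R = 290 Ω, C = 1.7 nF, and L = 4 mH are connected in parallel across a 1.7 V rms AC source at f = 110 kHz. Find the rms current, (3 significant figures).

ω = 2πf = 691200 rad/s
X_L = ωL = 2760 Ω
X_C = 1/(ωC) = 851 Ω
Parallel: admittances add. Y = 1/R + 1/(jωL) + jωC
Y = (0.00345 + j0.000813) S
|Y| = 0.00354 S → |Z| = 1/|Y| = 282 Ω, ∠Z = −∠Y = -13.3°
I = V/|Z| = 1.7/282 = 6.02 mA

6.02 mA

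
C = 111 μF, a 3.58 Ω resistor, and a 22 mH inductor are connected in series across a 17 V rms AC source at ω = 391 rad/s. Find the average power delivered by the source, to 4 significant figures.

4.675 W

X_L = ωL = 8.602 Ω
X_C = 1/(ωC) = 23.04 Ω
Net reactance X = X_L − X_C = -14.44 Ω
Z = 3.580 − j14.44 Ω
|Z| = √(3.580² + 14.44²) = 14.88 Ω
∠Z = arctan(-14.44/3.580) = -76.07°
I = V/|Z| = 1.143 A
P = VI cos φ = 17 × 1.143 × cos(-76.07°) = 4.675 W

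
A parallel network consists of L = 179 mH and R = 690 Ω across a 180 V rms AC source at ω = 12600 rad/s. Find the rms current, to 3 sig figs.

273 mA

X_L = ωL = 2260 Ω
Parallel: admittances add. Y = 1/R + 1/(jωL)
Y = (0.00145 − j0.000443) S
|Y| = 0.00152 S → |Z| = 1/|Y| = 660 Ω, ∠Z = −∠Y = 17.0°
I = V/|Z| = 180/660 = 273 mA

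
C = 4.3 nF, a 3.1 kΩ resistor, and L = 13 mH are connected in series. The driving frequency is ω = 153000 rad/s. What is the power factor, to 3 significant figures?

X_L = ωL = 1990 Ω
X_C = 1/(ωC) = 1520 Ω
Net reactance X = X_L − X_C = 469 Ω
Z = 3100 + j469 Ω
|Z| = √(3100² + 469²) = 3140 Ω
∠Z = arctan(469/3100) = 8.60°
cos φ = cos(8.60°) = 0.989

0.989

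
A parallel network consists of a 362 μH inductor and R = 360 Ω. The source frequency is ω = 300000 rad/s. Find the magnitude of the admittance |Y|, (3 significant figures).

X_L = ωL = 109 Ω
Parallel: admittances add. Y = 1/R + 1/(jωL)
Y = (0.00278 − j0.00921) S
|Y| = 0.00962 S → |Z| = 1/|Y| = 104 Ω, ∠Z = −∠Y = 73.2°

9.62 mS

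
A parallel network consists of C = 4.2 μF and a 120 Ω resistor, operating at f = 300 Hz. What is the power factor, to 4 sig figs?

ω = 2πf = 1885 rad/s
X_C = 1/(ωC) = 126.3 Ω
Parallel: admittances add. Y = 1/R + jωC
Y = (0.008333 + j0.007917) S
|Y| = 0.01149 S → |Z| = 1/|Y| = 87.00 Ω, ∠Z = −∠Y = -43.53°
cos φ = cos(-43.53°) = 0.7250

0.7250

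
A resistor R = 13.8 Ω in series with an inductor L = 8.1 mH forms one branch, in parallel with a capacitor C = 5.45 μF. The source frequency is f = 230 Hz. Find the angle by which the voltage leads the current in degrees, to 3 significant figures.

33.5°

ω = 2πf = 1445 rad/s
X_L = ωL = 11.7 Ω
X_C = 1/(ωC) = 127 Ω
Branch 1 (R+jX_L): Z₁ = 13.8 + j11.7 Ω, |Z₁| = 18.1 Ω
Branch 2 (−jX_C): Z₂ = −j127 Ω
Parallel: Z = Z₁Z₂/(Z₁+Z₂), |Z| = 19.8 Ω, ∠Z = 33.5°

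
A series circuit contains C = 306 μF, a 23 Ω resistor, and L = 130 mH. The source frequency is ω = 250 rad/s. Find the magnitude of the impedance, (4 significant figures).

X_L = ωL = 32.50 Ω
X_C = 1/(ωC) = 13.07 Ω
Net reactance X = X_L − X_C = 19.43 Ω
Z = 23.00 + j19.43 Ω
|Z| = √(23.00² + 19.43²) = 30.11 Ω

30.11 Ω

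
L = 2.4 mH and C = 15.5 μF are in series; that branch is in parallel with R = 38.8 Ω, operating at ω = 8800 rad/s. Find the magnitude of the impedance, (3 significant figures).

X_L = ωL = 21.1 Ω
X_C = 1/(ωC) = 7.33 Ω
Branch 1: Z₁ = R = 38.8 Ω
Branch 2 (series LC): Z₂ = j(X_L − X_C) = j13.8 Ω
Parallel: Z = Z₁Z₂/(Z₁+Z₂), |Z| = 13.0 Ω, ∠Z = 70.4°

13.0 Ω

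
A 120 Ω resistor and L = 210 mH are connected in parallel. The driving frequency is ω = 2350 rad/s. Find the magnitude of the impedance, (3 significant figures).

X_L = ωL = 494 Ω
Parallel: admittances add. Y = 1/R + 1/(jωL)
Y = (0.00833 − j0.00203) S
|Y| = 0.00858 S → |Z| = 1/|Y| = 117 Ω, ∠Z = −∠Y = 13.7°

117 Ω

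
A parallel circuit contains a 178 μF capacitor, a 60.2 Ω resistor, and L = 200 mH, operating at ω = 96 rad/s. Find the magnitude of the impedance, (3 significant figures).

25.8 Ω

X_L = ωL = 19.2 Ω
X_C = 1/(ωC) = 58.5 Ω
Parallel: admittances add. Y = 1/R + 1/(jωL) + jωC
Y = (0.0166 − j0.0350) S
|Y| = 0.0387 S → |Z| = 1/|Y| = 25.8 Ω, ∠Z = −∠Y = 64.6°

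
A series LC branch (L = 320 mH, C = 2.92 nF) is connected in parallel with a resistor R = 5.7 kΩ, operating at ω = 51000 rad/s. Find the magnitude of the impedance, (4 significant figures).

4902 Ω

X_L = ωL = 16320 Ω
X_C = 1/(ωC) = 6715 Ω
Branch 1: Z₁ = R = 5700 Ω
Branch 2 (series LC): Z₂ = j(X_L − X_C) = j9605 Ω
Parallel: Z = Z₁Z₂/(Z₁+Z₂), |Z| = 4902 Ω, ∠Z = 30.69°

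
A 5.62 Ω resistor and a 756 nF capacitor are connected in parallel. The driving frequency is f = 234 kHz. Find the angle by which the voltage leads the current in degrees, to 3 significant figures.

-80.9°

ω = 2πf = 1.47e+06 rad/s
X_C = 1/(ωC) = 0.900 Ω
Parallel: admittances add. Y = 1/R + jωC
Y = (0.178 + j1.11) S
|Y| = 1.13 S → |Z| = 1/|Y| = 0.888 Ω, ∠Z = −∠Y = -80.9°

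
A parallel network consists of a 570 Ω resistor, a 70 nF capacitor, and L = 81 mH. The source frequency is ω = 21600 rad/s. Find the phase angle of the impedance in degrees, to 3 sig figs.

-28.2°

X_L = ωL = 1750 Ω
X_C = 1/(ωC) = 661 Ω
Parallel: admittances add. Y = 1/R + 1/(jωL) + jωC
Y = (0.00175 + j0.000940) S
|Y| = 0.00199 S → |Z| = 1/|Y| = 502 Ω, ∠Z = −∠Y = -28.2°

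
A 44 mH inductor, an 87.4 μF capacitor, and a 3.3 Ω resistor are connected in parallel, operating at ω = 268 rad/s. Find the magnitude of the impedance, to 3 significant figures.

X_L = ωL = 11.8 Ω
X_C = 1/(ωC) = 42.7 Ω
Parallel: admittances add. Y = 1/R + 1/(jωL) + jωC
Y = (0.303 − j0.0614) S
|Y| = 0.309 S → |Z| = 1/|Y| = 3.23 Ω, ∠Z = −∠Y = 11.5°

3.23 Ω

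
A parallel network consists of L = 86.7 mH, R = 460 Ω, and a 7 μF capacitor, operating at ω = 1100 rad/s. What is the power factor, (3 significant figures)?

X_L = ωL = 95.4 Ω
X_C = 1/(ωC) = 130 Ω
Parallel: admittances add. Y = 1/R + 1/(jωL) + jωC
Y = (0.00217 − j0.00279) S
|Y| = 0.00353 S → |Z| = 1/|Y| = 283 Ω, ∠Z = −∠Y = 52.0°
cos φ = cos(52.0°) = 0.615

0.615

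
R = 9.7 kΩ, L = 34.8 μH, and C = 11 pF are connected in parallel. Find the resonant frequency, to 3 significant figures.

8.13 MHz

ω₀ = 1/√(LC) = 1/√(3.48e-05 × 1.1e-11) = 5.111e+07 rad/s
f₀ = ω₀/(2π) = 8.13 MHz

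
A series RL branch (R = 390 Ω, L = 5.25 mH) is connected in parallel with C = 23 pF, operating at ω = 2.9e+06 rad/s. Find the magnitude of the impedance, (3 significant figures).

503000 Ω

X_L = ωL = 15200 Ω
X_C = 1/(ωC) = 15000 Ω
Branch 1 (R+jX_L): Z₁ = 390 + j15200 Ω, |Z₁| = 15200 Ω
Branch 2 (−jX_C): Z₂ = −j15000 Ω
Parallel: Z = Z₁Z₂/(Z₁+Z₂), |Z| = 503000 Ω, ∠Z = -32.3°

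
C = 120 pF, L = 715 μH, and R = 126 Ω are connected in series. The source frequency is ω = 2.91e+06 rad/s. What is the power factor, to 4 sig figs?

0.1589

X_L = ωL = 2081 Ω
X_C = 1/(ωC) = 2864 Ω
Net reactance X = X_L − X_C = -783.0 Ω
Z = 126.0 − j783.0 Ω
|Z| = √(126.0² + 783.0²) = 793.1 Ω
∠Z = arctan(-783.0/126.0) = -80.86°
cos φ = cos(-80.86°) = 0.1589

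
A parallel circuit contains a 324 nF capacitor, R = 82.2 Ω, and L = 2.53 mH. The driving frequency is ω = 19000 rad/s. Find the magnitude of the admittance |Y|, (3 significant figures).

X_L = ωL = 48.1 Ω
X_C = 1/(ωC) = 162 Ω
Parallel: admittances add. Y = 1/R + 1/(jωL) + jωC
Y = (0.0122 − j0.0146) S
|Y| = 0.0190 S → |Z| = 1/|Y| = 52.5 Ω, ∠Z = −∠Y = 50.3°

19.0 mS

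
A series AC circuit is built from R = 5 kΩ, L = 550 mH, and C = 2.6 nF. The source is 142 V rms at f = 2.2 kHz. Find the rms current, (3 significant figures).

6.82 mA

ω = 2πf = 13820 rad/s
X_L = ωL = 7600 Ω
X_C = 1/(ωC) = 27800 Ω
Net reactance X = X_L − X_C = -20200 Ω
Z = 5000 − j20200 Ω
|Z| = √(5000² + 20200²) = 20800 Ω
I = V/|Z| = 142/20800 = 6.82 mA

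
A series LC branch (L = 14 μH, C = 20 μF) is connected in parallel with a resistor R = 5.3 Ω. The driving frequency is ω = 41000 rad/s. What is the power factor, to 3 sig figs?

X_L = ωL = 0.574 Ω
X_C = 1/(ωC) = 1.22 Ω
Branch 1: Z₁ = R = 5.30 Ω
Branch 2 (series LC): Z₂ = j(X_L − X_C) = −j0.646 Ω
Parallel: Z = Z₁Z₂/(Z₁+Z₂), |Z| = 0.641 Ω, ∠Z = -83.1°
cos φ = cos(-83.1°) = 0.121

0.121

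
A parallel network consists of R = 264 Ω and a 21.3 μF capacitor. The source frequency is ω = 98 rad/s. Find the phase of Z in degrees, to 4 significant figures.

X_C = 1/(ωC) = 479.1 Ω
Parallel: admittances add. Y = 1/R + jωC
Y = (0.003788 + j0.002087) S
|Y| = 0.004325 S → |Z| = 1/|Y| = 231.2 Ω, ∠Z = −∠Y = -28.86°

-28.86°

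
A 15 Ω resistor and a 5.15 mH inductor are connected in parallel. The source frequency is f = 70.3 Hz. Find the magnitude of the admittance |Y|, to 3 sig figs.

ω = 2πf = 441.7 rad/s
X_L = ωL = 2.27 Ω
Parallel: admittances add. Y = 1/R + 1/(jωL)
Y = (0.0667 − j0.440) S
|Y| = 0.445 S → |Z| = 1/|Y| = 2.25 Ω, ∠Z = −∠Y = 81.4°

445 mS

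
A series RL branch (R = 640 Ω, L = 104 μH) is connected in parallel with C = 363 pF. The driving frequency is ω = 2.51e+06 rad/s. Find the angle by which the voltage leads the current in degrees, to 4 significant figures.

X_L = ωL = 261.0 Ω
X_C = 1/(ωC) = 1098 Ω
Branch 1 (R+jX_L): Z₁ = 640.0 + j261.0 Ω, |Z₁| = 691.2 Ω
Branch 2 (−jX_C): Z₂ = −j1098 Ω
Parallel: Z = Z₁Z₂/(Z₁+Z₂), |Z| = 720.3 Ω, ∠Z = -15.23°

-15.23°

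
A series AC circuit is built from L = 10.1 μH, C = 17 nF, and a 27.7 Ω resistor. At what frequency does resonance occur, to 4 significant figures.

ω₀ = 1/√(LC) = 1/√(1.01e-05 × 1.7e-08) = 2.413e+06 rad/s
f₀ = ω₀/(2π) = 384.1 kHz

384.1 kHz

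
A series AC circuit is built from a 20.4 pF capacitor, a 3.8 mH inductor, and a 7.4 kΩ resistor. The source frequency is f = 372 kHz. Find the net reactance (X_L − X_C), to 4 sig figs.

ω = 2πf = 2.337e+06 rad/s
X_L = ωL = 8882 Ω
X_C = 1/(ωC) = 20970 Ω
X = 8882 − 20970 = -12090 Ω

-12090 Ω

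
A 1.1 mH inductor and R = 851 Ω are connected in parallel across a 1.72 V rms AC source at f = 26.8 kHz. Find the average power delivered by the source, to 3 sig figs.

3.48 mW

ω = 2πf = 168400 rad/s
X_L = ωL = 185 Ω
Parallel: admittances add. Y = 1/R + 1/(jωL)
Y = (0.00118 − j0.00540) S
|Y| = 0.00553 S → |Z| = 1/|Y| = 181 Ω, ∠Z = −∠Y = 77.7°
I = V/|Z| = 9.50 mA
P = VI cos φ = 1.72 × 0.00950 × cos(77.7°) = 3.48 mW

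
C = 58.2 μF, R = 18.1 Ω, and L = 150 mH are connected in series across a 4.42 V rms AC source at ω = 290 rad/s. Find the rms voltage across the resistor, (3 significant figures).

3.33 V

X_L = ωL = 43.5 Ω
X_C = 1/(ωC) = 59.2 Ω
Net reactance X = X_L − X_C = -15.7 Ω
Z = 18.1 − j15.7 Ω
|Z| = √(18.1² + 15.7²) = 24.0 Ω
I = V/|Z| = 184 mA
V_R = I·|Z_R| = 0.184 × 18.1 = 3.33 V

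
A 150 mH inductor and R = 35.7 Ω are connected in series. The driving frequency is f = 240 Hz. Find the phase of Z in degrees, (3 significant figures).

ω = 2πf = 1508 rad/s
X_L = ωL = 226 Ω
Z = 35.7 + j226 Ω
|Z| = √(35.7² + 226²) = 229 Ω
∠Z = arctan(226/35.7) = 81.0°

81.0°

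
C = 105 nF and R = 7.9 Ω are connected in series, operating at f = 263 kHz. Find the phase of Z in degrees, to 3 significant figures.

-36.1°

ω = 2πf = 1.652e+06 rad/s
X_C = 1/(ωC) = 5.76 Ω
Z = 7.90 − j5.76 Ω
|Z| = √(7.90² + 5.76²) = 9.78 Ω
∠Z = arctan(-5.76/7.90) = -36.1°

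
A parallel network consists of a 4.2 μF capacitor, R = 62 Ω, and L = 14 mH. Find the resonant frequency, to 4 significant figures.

ω₀ = 1/√(LC) = 1/√(0.014 × 4.2e-06) = 4124 rad/s
f₀ = ω₀/(2π) = 656.3 Hz

656.3 Hz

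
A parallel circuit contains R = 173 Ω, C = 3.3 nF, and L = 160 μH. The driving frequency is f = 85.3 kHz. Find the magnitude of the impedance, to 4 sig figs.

ω = 2πf = 536000 rad/s
X_L = ωL = 85.75 Ω
X_C = 1/(ωC) = 565.4 Ω
Parallel: admittances add. Y = 1/R + 1/(jωL) + jωC
Y = (0.005780 − j0.009893) S
|Y| = 0.01146 S → |Z| = 1/|Y| = 87.28 Ω, ∠Z = −∠Y = 59.70°

87.28 Ω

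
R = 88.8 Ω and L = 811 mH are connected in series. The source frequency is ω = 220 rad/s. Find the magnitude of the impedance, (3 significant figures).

199 Ω

X_L = ωL = 178 Ω
Z = 88.8 + j178 Ω
|Z| = √(88.8² + 178²) = 199 Ω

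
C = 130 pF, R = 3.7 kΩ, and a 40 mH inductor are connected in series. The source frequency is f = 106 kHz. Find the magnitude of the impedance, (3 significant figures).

ω = 2πf = 666000 rad/s
X_L = ωL = 26600 Ω
X_C = 1/(ωC) = 11500 Ω
Net reactance X = X_L − X_C = 15100 Ω
Z = 3700 + j15100 Ω
|Z| = √(3700² + 15100²) = 15500 Ω

15500 Ω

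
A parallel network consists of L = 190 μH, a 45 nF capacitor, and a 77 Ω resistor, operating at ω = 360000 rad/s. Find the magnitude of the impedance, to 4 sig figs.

76.44 Ω

X_L = ωL = 68.40 Ω
X_C = 1/(ωC) = 61.73 Ω
Parallel: admittances add. Y = 1/R + 1/(jωL) + jωC
Y = (0.01299 + j0.001580) S
|Y| = 0.01308 S → |Z| = 1/|Y| = 76.44 Ω, ∠Z = −∠Y = -6.937°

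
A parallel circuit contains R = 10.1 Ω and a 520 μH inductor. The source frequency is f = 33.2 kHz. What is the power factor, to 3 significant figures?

ω = 2πf = 208600 rad/s
X_L = ωL = 108 Ω
Parallel: admittances add. Y = 1/R + 1/(jωL)
Y = (0.0990 − j0.00922) S
|Y| = 0.0994 S → |Z| = 1/|Y| = 10.1 Ω, ∠Z = −∠Y = 5.32°
cos φ = cos(5.32°) = 0.996

0.996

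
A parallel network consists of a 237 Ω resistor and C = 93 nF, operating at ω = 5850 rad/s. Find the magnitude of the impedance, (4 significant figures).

235.1 Ω

X_C = 1/(ωC) = 1838 Ω
Parallel: admittances add. Y = 1/R + jωC
Y = (0.004219 + j0.0005441) S
|Y| = 0.004254 S → |Z| = 1/|Y| = 235.1 Ω, ∠Z = −∠Y = -7.347°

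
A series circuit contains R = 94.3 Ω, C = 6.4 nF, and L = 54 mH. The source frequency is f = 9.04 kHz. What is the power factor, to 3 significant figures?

ω = 2πf = 56800 rad/s
X_L = ωL = 3070 Ω
X_C = 1/(ωC) = 2750 Ω
Net reactance X = X_L − X_C = 316 Ω
Z = 94.3 + j316 Ω
|Z| = √(94.3² + 316²) = 330 Ω
∠Z = arctan(316/94.3) = 73.4°
cos φ = cos(73.4°) = 0.286

0.286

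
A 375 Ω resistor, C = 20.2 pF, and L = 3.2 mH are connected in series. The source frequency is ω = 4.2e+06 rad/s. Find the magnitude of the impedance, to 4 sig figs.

1695 Ω

X_L = ωL = 13440 Ω
X_C = 1/(ωC) = 11790 Ω
Net reactance X = X_L − X_C = 1653 Ω
Z = 375.0 + j1653 Ω
|Z| = √(375.0² + 1653²) = 1695 Ω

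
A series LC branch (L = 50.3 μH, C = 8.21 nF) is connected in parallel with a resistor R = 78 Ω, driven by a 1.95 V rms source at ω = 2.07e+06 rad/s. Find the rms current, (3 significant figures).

X_L = ωL = 104 Ω
X_C = 1/(ωC) = 58.8 Ω
Branch 1: Z₁ = R = 78.0 Ω
Branch 2 (series LC): Z₂ = j(X_L − X_C) = j45.3 Ω
Parallel: Z = Z₁Z₂/(Z₁+Z₂), |Z| = 39.2 Ω, ∠Z = 59.9°
I = V/|Z| = 1.95/39.2 = 49.8 mA

49.8 mA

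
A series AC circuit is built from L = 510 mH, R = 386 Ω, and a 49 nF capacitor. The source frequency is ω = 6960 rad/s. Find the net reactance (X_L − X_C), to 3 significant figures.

X_L = ωL = 3550 Ω
X_C = 1/(ωC) = 2930 Ω
X = 3550 − 2930 = 617 Ω

617 Ω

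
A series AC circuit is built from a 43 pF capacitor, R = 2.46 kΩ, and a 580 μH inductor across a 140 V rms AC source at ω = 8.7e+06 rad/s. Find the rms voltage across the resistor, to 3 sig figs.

X_L = ωL = 5050 Ω
X_C = 1/(ωC) = 2670 Ω
Net reactance X = X_L − X_C = 2370 Ω
Z = 2460 + j2370 Ω
|Z| = √(2460² + 2370²) = 3420 Ω
I = V/|Z| = 41.0 mA
V_R = I·|Z_R| = 0.0410 × 2460 = 101 V

101 V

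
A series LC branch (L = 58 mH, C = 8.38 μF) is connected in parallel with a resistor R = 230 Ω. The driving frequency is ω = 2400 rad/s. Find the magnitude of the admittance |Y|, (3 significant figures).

X_L = ωL = 139 Ω
X_C = 1/(ωC) = 49.7 Ω
Branch 1: Z₁ = R = 230 Ω
Branch 2 (series LC): Z₂ = j(X_L − X_C) = j89.5 Ω
Parallel: Z = Z₁Z₂/(Z₁+Z₂), |Z| = 83.4 Ω, ∠Z = 68.7°
|Y| = 1/|Z| = 12.0 mS

12.0 mS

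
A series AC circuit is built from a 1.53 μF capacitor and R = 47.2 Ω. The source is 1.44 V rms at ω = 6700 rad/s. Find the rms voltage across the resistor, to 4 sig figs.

X_C = 1/(ωC) = 97.55 Ω
Z = 47.20 − j97.55 Ω
|Z| = √(47.20² + 97.55²) = 108.4 Ω
I = V/|Z| = 13.29 mA
V_R = I·|Z_R| = 0.01329 × 47.20 = 0.6272 V

0.6272 V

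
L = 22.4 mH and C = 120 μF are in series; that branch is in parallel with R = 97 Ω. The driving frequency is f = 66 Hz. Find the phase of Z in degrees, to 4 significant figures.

-83.64°

ω = 2πf = 414.7 rad/s
X_L = ωL = 9.289 Ω
X_C = 1/(ωC) = 20.10 Ω
Branch 1: Z₁ = R = 97.00 Ω
Branch 2 (series LC): Z₂ = j(X_L − X_C) = −j10.81 Ω
Parallel: Z = Z₁Z₂/(Z₁+Z₂), |Z| = 10.74 Ω, ∠Z = -83.64°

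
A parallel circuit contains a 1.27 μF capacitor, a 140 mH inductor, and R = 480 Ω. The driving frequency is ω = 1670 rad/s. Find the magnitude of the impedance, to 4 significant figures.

333.5 Ω

X_L = ωL = 233.8 Ω
X_C = 1/(ωC) = 471.5 Ω
Parallel: admittances add. Y = 1/R + 1/(jωL) + jωC
Y = (0.002083 − j0.002156) S
|Y| = 0.002998 S → |Z| = 1/|Y| = 333.5 Ω, ∠Z = −∠Y = 45.99°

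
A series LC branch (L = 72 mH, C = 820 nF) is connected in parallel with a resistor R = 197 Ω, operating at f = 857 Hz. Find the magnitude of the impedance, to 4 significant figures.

ω = 2πf = 5385 rad/s
X_L = ωL = 387.7 Ω
X_C = 1/(ωC) = 226.5 Ω
Branch 1: Z₁ = R = 197.0 Ω
Branch 2 (series LC): Z₂ = j(X_L − X_C) = j161.2 Ω
Parallel: Z = Z₁Z₂/(Z₁+Z₂), |Z| = 124.8 Ω, ∠Z = 50.70°

124.8 Ω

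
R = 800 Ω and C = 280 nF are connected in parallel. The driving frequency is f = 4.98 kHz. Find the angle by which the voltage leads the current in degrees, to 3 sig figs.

-81.9°

ω = 2πf = 31290 rad/s
X_C = 1/(ωC) = 114 Ω
Parallel: admittances add. Y = 1/R + jωC
Y = (0.00125 + j0.00876) S
|Y| = 0.00885 S → |Z| = 1/|Y| = 113 Ω, ∠Z = −∠Y = -81.9°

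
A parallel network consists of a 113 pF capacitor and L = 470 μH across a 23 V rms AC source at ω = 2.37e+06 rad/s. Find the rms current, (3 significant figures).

14.5 mA

X_L = ωL = 1110 Ω
X_C = 1/(ωC) = 3730 Ω
Parallel: admittances add. Y = 1/(jωL) + jωC
Y = (0 − j0.000630) S
|Y| = 0.000630 S → |Z| = 1/|Y| = 1590 Ω, ∠Z = −∠Y = 90.0°
I = V/|Z| = 23/1590 = 14.5 mA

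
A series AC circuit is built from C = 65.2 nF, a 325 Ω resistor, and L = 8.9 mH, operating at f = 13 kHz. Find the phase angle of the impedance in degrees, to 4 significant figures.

ω = 2πf = 81680 rad/s
X_L = ωL = 727.0 Ω
X_C = 1/(ωC) = 187.8 Ω
Net reactance X = X_L − X_C = 539.2 Ω
Z = 325.0 + j539.2 Ω
|Z| = √(325.0² + 539.2²) = 629.6 Ω
∠Z = arctan(539.2/325.0) = 58.92°

58.92°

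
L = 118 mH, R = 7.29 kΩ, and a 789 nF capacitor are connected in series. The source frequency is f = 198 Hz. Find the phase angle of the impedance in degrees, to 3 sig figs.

-6.82°

ω = 2πf = 1244 rad/s
X_L = ωL = 147 Ω
X_C = 1/(ωC) = 1020 Ω
Net reactance X = X_L − X_C = -872 Ω
Z = 7290 − j872 Ω
|Z| = √(7290² + 872²) = 7340 Ω
∠Z = arctan(-872/7290) = -6.82°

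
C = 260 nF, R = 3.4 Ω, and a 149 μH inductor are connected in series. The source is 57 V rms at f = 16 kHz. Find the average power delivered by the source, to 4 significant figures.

19.96 W

ω = 2πf = 100500 rad/s
X_L = ωL = 14.98 Ω
X_C = 1/(ωC) = 38.26 Ω
Net reactance X = X_L − X_C = -23.28 Ω
Z = 3.400 − j23.28 Ω
|Z| = √(3.400² + 23.28²) = 23.53 Ω
∠Z = arctan(-23.28/3.400) = -81.69°
I = V/|Z| = 2.423 A
P = VI cos φ = 57 × 2.423 × cos(-81.69°) = 19.96 W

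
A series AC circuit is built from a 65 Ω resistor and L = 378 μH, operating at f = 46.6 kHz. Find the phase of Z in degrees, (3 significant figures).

59.6°

ω = 2πf = 292800 rad/s
X_L = ωL = 111 Ω
Z = 65.0 + j111 Ω
|Z| = √(65.0² + 111²) = 128 Ω
∠Z = arctan(111/65.0) = 59.6°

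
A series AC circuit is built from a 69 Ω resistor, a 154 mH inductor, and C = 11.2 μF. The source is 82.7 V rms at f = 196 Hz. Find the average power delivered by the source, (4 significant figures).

25.53 W

ω = 2πf = 1232 rad/s
X_L = ωL = 189.7 Ω
X_C = 1/(ωC) = 72.50 Ω
Net reactance X = X_L − X_C = 117.2 Ω
Z = 69.00 + j117.2 Ω
|Z| = √(69.00² + 117.2²) = 136.0 Ω
∠Z = arctan(117.2/69.00) = 59.50°
I = V/|Z| = 608.3 mA
P = VI cos φ = 82.7 × 0.6083 × cos(59.50°) = 25.53 W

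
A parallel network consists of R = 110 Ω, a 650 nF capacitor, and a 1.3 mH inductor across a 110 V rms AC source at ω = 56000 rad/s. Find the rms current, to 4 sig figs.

2.686 A

X_L = ωL = 72.80 Ω
X_C = 1/(ωC) = 27.47 Ω
Parallel: admittances add. Y = 1/R + 1/(jωL) + jωC
Y = (0.009091 + j0.02266) S
|Y| = 0.02442 S → |Z| = 1/|Y| = 40.95 Ω, ∠Z = −∠Y = -68.14°
I = V/|Z| = 110/40.95 = 2.686 A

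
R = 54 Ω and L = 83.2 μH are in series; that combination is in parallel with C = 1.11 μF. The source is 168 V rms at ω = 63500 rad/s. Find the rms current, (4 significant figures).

X_L = ωL = 5.283 Ω
X_C = 1/(ωC) = 14.19 Ω
Branch 1 (R+jX_L): Z₁ = 54.00 + j5.283 Ω, |Z₁| = 54.26 Ω
Branch 2 (−jX_C): Z₂ = −j14.19 Ω
Parallel: Z = Z₁Z₂/(Z₁+Z₂), |Z| = 14.07 Ω, ∠Z = -75.05°
I = V/|Z| = 168/14.07 = 11.94 A

11.94 A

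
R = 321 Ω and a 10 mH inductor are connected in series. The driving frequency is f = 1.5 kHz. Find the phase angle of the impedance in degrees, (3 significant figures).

ω = 2πf = 9425 rad/s
X_L = ωL = 94.2 Ω
Z = 321 + j94.2 Ω
|Z| = √(321² + 94.2²) = 335 Ω
∠Z = arctan(94.2/321) = 16.4°

16.4°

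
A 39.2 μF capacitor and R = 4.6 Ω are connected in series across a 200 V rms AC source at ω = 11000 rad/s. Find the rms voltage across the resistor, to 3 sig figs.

179 V

X_C = 1/(ωC) = 2.32 Ω
Z = 4.60 − j2.32 Ω
|Z| = √(4.60² + 2.32²) = 5.15 Ω
I = V/|Z| = 38.8 A
V_R = I·|Z_R| = 38.8 × 4.60 = 179 V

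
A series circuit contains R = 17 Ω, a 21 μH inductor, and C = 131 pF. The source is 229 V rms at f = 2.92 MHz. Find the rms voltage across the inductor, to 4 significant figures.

2509 V

ω = 2πf = 1.835e+07 rad/s
X_L = ωL = 385.3 Ω
X_C = 1/(ωC) = 416.1 Ω
Net reactance X = X_L − X_C = -30.78 Ω
Z = 17.00 − j30.78 Ω
|Z| = √(17.00² + 30.78²) = 35.17 Ω
I = V/|Z| = 6.512 A
V_L = I·|Z_L| = 6.512 × 385.3 = 2509 V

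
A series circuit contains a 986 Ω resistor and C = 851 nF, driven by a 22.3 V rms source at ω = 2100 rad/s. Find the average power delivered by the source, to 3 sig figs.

X_C = 1/(ωC) = 560 Ω
Z = 986 − j560 Ω
|Z| = √(986² + 560²) = 1130 Ω
∠Z = arctan(-560/986) = -29.6°
I = V/|Z| = 19.7 mA
P = VI cos φ = 22.3 × 0.0197 × cos(-29.6°) = 381 mW

381 mW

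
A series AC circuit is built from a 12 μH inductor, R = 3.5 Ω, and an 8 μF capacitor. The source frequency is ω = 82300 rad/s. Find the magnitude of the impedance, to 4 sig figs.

3.540 Ω

X_L = ωL = 0.9876 Ω
X_C = 1/(ωC) = 1.519 Ω
Net reactance X = X_L − X_C = -0.5312 Ω
Z = 3.500 − j0.5312 Ω
|Z| = √(3.500² + 0.5312²) = 3.540 Ω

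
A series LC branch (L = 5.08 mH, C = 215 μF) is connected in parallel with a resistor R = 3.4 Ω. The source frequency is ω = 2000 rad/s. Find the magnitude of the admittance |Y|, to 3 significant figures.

X_L = ωL = 10.2 Ω
X_C = 1/(ωC) = 2.33 Ω
Branch 1: Z₁ = R = 3.40 Ω
Branch 2 (series LC): Z₂ = j(X_L − X_C) = j7.83 Ω
Parallel: Z = Z₁Z₂/(Z₁+Z₂), |Z| = 3.12 Ω, ∠Z = 23.5°
|Y| = 1/|Z| = 321 mS

321 mS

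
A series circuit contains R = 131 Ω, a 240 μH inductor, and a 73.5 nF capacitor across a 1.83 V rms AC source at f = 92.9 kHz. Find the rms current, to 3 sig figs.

10.4 mA

ω = 2πf = 583700 rad/s
X_L = ωL = 140 Ω
X_C = 1/(ωC) = 23.3 Ω
Net reactance X = X_L − X_C = 117 Ω
Z = 131 + j117 Ω
|Z| = √(131² + 117²) = 175 Ω
I = V/|Z| = 1.83/175 = 10.4 mA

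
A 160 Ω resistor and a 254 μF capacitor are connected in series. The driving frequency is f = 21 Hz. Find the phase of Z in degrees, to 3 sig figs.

-10.6°

ω = 2πf = 131.9 rad/s
X_C = 1/(ωC) = 29.8 Ω
Z = 160 − j29.8 Ω
|Z| = √(160² + 29.8²) = 163 Ω
∠Z = arctan(-29.8/160) = -10.6°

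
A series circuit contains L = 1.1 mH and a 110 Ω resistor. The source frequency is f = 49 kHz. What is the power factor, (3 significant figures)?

ω = 2πf = 307900 rad/s
X_L = ωL = 339 Ω
Z = 110 + j339 Ω
|Z| = √(110² + 339²) = 356 Ω
∠Z = arctan(339/110) = 72.0°
cos φ = cos(72.0°) = 0.309

0.309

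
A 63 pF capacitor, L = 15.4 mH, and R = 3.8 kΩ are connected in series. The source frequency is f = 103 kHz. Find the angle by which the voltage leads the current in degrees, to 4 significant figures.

ω = 2πf = 647200 rad/s
X_L = ωL = 9966 Ω
X_C = 1/(ωC) = 24530 Ω
Net reactance X = X_L − X_C = -14560 Ω
Z = 3800 − j14560 Ω
|Z| = √(3800² + 14560²) = 15050 Ω
∠Z = arctan(-14560/3800) = -75.37°

-75.37°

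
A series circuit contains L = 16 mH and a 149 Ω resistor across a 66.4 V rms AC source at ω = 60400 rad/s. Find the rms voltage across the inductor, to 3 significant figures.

X_L = ωL = 966 Ω
Z = 149 + j966 Ω
|Z| = √(149² + 966²) = 978 Ω
I = V/|Z| = 67.9 mA
V_L = I·|Z_L| = 0.0679 × 966 = 65.6 V

65.6 V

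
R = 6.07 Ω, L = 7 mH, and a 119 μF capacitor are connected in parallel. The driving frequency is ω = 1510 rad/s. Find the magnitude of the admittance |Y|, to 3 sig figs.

185 mS

X_L = ωL = 10.6 Ω
X_C = 1/(ωC) = 5.57 Ω
Parallel: admittances add. Y = 1/R + 1/(jωL) + jωC
Y = (0.165 + j0.0851) S
|Y| = 0.185 S → |Z| = 1/|Y| = 5.39 Ω, ∠Z = −∠Y = -27.3°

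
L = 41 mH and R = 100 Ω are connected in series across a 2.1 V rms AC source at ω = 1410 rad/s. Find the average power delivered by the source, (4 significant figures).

33.05 mW

X_L = ωL = 57.81 Ω
Z = 100.0 + j57.81 Ω
|Z| = √(100.0² + 57.81²) = 115.5 Ω
∠Z = arctan(57.81/100.0) = 30.03°
I = V/|Z| = 18.18 mA
P = VI cos φ = 2.1 × 0.01818 × cos(30.03°) = 33.05 mW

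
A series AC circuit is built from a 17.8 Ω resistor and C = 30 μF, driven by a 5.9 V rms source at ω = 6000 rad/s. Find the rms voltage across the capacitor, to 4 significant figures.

1.758 V

X_C = 1/(ωC) = 5.556 Ω
Z = 17.80 − j5.556 Ω
|Z| = √(17.80² + 5.556²) = 18.65 Ω
I = V/|Z| = 316.4 mA
V_C = I·|Z_C| = 0.3164 × 5.556 = 1.758 V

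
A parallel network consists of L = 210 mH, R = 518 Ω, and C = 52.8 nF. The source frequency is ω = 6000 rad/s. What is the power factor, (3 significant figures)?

X_L = ωL = 1260 Ω
X_C = 1/(ωC) = 3160 Ω
Parallel: admittances add. Y = 1/R + 1/(jωL) + jωC
Y = (0.00193 − j0.000477) S
|Y| = 0.00199 S → |Z| = 1/|Y| = 503 Ω, ∠Z = −∠Y = 13.9°
cos φ = cos(13.9°) = 0.971

0.971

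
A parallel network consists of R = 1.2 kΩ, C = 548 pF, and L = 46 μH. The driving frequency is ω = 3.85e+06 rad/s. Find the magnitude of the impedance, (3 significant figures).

X_L = ωL = 177 Ω
X_C = 1/(ωC) = 474 Ω
Parallel: admittances add. Y = 1/R + 1/(jωL) + jωC
Y = (0.000833 − j0.00354) S
|Y| = 0.00363 S → |Z| = 1/|Y| = 275 Ω, ∠Z = −∠Y = 76.7°

275 Ω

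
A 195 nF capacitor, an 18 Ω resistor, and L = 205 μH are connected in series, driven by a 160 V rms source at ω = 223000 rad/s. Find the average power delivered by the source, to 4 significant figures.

548.5 W

X_L = ωL = 45.71 Ω
X_C = 1/(ωC) = 23.00 Ω
Net reactance X = X_L − X_C = 22.72 Ω
Z = 18.00 + j22.72 Ω
|Z| = √(18.00² + 22.72²) = 28.99 Ω
∠Z = arctan(22.72/18.00) = 51.61°
I = V/|Z| = 5.520 A
P = VI cos φ = 160 × 5.520 × cos(51.61°) = 548.5 W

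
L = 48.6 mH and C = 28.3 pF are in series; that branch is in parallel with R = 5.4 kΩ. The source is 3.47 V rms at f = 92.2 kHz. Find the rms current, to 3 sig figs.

ω = 2πf = 579300 rad/s
X_L = ωL = 28200 Ω
X_C = 1/(ωC) = 61000 Ω
Branch 1: Z₁ = R = 5400 Ω
Branch 2 (series LC): Z₂ = j(X_L − X_C) = −j32800 Ω
Parallel: Z = Z₁Z₂/(Z₁+Z₂), |Z| = 5330 Ω, ∠Z = -9.34°
I = V/|Z| = 3.47/5330 = 651 μA

651 μA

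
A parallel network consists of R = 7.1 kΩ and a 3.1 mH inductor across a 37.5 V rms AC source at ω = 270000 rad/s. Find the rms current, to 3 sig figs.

X_L = ωL = 837 Ω
Parallel: admittances add. Y = 1/R + 1/(jωL)
Y = (0.000141 − j0.00119) S
|Y| = 0.00120 S → |Z| = 1/|Y| = 831 Ω, ∠Z = −∠Y = 83.3°
I = V/|Z| = 37.5/831 = 45.1 mA

45.1 mA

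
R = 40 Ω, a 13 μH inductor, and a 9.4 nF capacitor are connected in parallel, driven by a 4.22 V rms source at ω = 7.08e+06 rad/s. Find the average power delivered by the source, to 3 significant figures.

445 mW

X_L = ωL = 92.0 Ω
X_C = 1/(ωC) = 15.0 Ω
Parallel: admittances add. Y = 1/R + 1/(jωL) + jωC
Y = (0.0250 + j0.0557) S
|Y| = 0.0610 S → |Z| = 1/|Y| = 16.4 Ω, ∠Z = −∠Y = -65.8°
I = V/|Z| = 258 mA
P = VI cos φ = 4.22 × 0.258 × cos(-65.8°) = 445 mW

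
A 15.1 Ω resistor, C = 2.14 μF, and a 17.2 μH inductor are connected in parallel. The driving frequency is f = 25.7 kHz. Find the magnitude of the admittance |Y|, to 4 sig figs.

67.79 mS

ω = 2πf = 161500 rad/s
X_L = ωL = 2.777 Ω
X_C = 1/(ωC) = 2.894 Ω
Parallel: admittances add. Y = 1/R + 1/(jωL) + jωC
Y = (0.06623 − j0.01448) S
|Y| = 0.06779 S → |Z| = 1/|Y| = 14.75 Ω, ∠Z = −∠Y = 12.34°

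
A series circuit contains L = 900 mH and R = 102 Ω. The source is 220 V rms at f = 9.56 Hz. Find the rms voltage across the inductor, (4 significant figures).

ω = 2πf = 60.07 rad/s
X_L = ωL = 54.06 Ω
Z = 102.0 + j54.06 Ω
|Z| = √(102.0² + 54.06²) = 115.4 Ω
I = V/|Z| = 1.906 A
V_L = I·|Z_L| = 1.906 × 54.06 = 103.0 V

103.0 V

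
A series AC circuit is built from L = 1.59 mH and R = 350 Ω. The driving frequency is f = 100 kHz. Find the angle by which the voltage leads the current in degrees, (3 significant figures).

ω = 2πf = 628300 rad/s
X_L = ωL = 999 Ω
Z = 350 + j999 Ω
|Z| = √(350² + 999²) = 1060 Ω
∠Z = arctan(999/350) = 70.7°

70.7°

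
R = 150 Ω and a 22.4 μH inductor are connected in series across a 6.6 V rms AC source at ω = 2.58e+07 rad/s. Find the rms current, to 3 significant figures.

X_L = ωL = 578 Ω
Z = 150 + j578 Ω
|Z| = √(150² + 578²) = 597 Ω
I = V/|Z| = 6.6/597 = 11.1 mA

11.1 mA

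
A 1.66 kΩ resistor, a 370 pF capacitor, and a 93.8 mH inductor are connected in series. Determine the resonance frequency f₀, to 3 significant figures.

27.0 kHz

ω₀ = 1/√(LC) = 1/√(0.0938 × 3.7e-10) = 169700 rad/s
f₀ = ω₀/(2π) = 27.0 kHz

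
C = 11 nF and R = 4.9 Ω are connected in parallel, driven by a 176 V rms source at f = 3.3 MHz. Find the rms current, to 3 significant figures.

ω = 2πf = 2.073e+07 rad/s
X_C = 1/(ωC) = 4.38 Ω
Parallel: admittances add. Y = 1/R + jωC
Y = (0.204 + j0.228) S
|Y| = 0.306 S → |Z| = 1/|Y| = 3.27 Ω, ∠Z = −∠Y = -48.2°
I = V/|Z| = 176/3.27 = 53.9 A

53.9 A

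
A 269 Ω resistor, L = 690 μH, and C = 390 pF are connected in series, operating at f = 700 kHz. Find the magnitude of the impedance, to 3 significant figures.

ω = 2πf = 4.398e+06 rad/s
X_L = ωL = 3030 Ω
X_C = 1/(ωC) = 583 Ω
Net reactance X = X_L − X_C = 2450 Ω
Z = 269 + j2450 Ω
|Z| = √(269² + 2450²) = 2470 Ω

2470 Ω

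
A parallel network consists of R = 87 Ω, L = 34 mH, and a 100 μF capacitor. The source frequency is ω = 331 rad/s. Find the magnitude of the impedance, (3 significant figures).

X_L = ωL = 11.3 Ω
X_C = 1/(ωC) = 30.2 Ω
Parallel: admittances add. Y = 1/R + 1/(jωL) + jωC
Y = (0.0115 − j0.0558) S
|Y| = 0.0569 S → |Z| = 1/|Y| = 17.6 Ω, ∠Z = −∠Y = 78.4°

17.6 Ω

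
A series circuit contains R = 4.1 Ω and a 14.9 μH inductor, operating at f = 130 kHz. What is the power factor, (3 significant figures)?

ω = 2πf = 816800 rad/s
X_L = ωL = 12.2 Ω
Z = 4.10 + j12.2 Ω
|Z| = √(4.10² + 12.2²) = 12.8 Ω
∠Z = arctan(12.2/4.10) = 71.4°
cos φ = cos(71.4°) = 0.319

0.319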